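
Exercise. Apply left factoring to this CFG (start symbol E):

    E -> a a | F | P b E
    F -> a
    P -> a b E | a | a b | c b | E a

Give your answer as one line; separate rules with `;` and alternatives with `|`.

P has alternatives sharing prefix 'a': factor to P → a P' with P' → b E | ε | b.
P' has alternatives sharing prefix 'b': factor to P' → b P'' with P'' → E | ε.

E -> a a | F | P b E; F -> a; P -> c b | E a | a P'; P' -> epsilon | b P''; P'' -> E | epsilon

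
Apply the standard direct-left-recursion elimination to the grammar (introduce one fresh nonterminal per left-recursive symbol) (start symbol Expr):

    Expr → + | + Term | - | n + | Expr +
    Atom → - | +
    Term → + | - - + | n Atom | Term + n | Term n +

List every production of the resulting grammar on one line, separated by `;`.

Directly left-recursive nonterminals: Expr, Term.
For Expr: α = {+}, β = {+, + Term, -, n +}. Rewrite as Expr → β Expr1 and Expr1 → α Expr1 | ε.
For Term: α = {+ n, n +}, β = {+, - - +, n Atom}. Rewrite as Term → β Term1 and Term1 → α Term1 | ε.

Expr → + Expr1 | + Term Expr1 | - Expr1 | n + Expr1; Atom → - | +; Term → + Term1 | - - + Term1 | n Atom Term1; Expr1 → + Expr1 | ε; Term1 → + n Term1 | n + Term1 | ε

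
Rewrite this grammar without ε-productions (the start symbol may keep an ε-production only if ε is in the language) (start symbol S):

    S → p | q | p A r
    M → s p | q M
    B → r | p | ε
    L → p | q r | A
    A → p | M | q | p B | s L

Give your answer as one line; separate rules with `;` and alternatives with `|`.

Nullable set = {B}.
ε ∉ L(G), so no ε-production is kept.

S → p | q | p A r; M → s p | q M; B → r | p; L → p | q r | A; A → p | M | q | p B | s L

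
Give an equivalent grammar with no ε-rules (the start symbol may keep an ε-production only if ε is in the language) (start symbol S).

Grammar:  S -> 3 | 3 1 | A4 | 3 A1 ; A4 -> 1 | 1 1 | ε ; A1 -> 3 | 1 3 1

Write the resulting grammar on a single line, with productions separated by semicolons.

S -> 3 | 3 1 | A4 | 3 A1 | ε; A4 -> 1 | 1 1; A1 -> 3 | 1 3 1

The nullable symbols are {A4, S}.
ε ∈ L(G) since S is nullable, so keep S → ε.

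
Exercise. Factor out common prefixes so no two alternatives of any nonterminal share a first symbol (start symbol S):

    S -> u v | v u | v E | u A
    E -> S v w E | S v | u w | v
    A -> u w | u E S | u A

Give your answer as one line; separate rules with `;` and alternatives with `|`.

S has alternatives sharing prefix 'u': factor to S → u S' with S' → v | A.
S has alternatives sharing prefix 'v': factor to S → v S'' with S'' → u | E.
E has alternatives sharing prefix 'S v': factor to E → S v E' with E' → w E | ε.
A has alternatives sharing prefix 'u': factor to A → u A' with A' → w | E S | A.

S -> u S' | v S''; E -> u w | v | S v E'; A -> u A'; S' -> v | A; S'' -> u | E; E' -> w E | ε; A' -> w | E S | A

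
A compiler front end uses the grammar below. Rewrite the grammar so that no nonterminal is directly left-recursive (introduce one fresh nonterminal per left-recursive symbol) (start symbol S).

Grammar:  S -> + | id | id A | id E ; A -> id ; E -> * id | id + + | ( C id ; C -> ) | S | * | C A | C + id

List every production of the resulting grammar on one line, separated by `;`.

S -> + | id | id A | id E; A -> id; E -> * id | id + + | ( C id; C -> ) C' | S C' | * C'; C' -> A C' | + id C' | ε

Left recursion appears on C.
For C: α = {A, + id}, β = {), S, *}. Rewrite as C → β C' and C' → α C' | ε.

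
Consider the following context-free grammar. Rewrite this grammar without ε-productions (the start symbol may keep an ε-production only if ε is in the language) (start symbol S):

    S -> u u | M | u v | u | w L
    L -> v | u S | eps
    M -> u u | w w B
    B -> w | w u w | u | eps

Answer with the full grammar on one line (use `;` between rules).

The nullable symbols are {B, L}.
ε ∉ L(G), so no ε-production is kept.
Add the nullable-subset variants: S → w L gives w L | w. M → w w B gives w w B | w w.

S -> u u | M | u v | u | w L | w; L -> v | u S; M -> u u | w w B | w w; B -> w | w u w | u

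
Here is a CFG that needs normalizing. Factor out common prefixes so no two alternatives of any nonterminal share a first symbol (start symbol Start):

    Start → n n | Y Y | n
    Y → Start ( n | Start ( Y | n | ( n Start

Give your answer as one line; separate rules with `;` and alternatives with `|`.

Start → Y Y | n Start1; Y → n | ( n Start | Start ( Y1; Start1 → n | ε; Y1 → n | Y

Start has alternatives sharing prefix 'n': factor to Start → n Start1 with Start1 → n | ε.
Y has alternatives sharing prefix 'Start (': factor to Y → Start ( Y1 with Y1 → n | Y.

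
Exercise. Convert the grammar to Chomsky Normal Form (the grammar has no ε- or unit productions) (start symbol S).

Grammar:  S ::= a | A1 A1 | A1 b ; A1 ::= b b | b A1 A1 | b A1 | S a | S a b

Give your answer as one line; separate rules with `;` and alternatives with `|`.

Introduce a nonterminal for each terminal appearing in a rule of length ≥ 2: X1 → b, X2 → a.
Binarize each right-hand side of length ≥ 3 by chaining fresh nonterminals (Y1, Y2, …): affected rules were A1 → X1 A1 A1; A1 → S X2 X1.

S ::= a | A1 A1 | A1 X1; A1 ::= X1 X1 | X1 Y1 | X1 A1 | S X2 | S Y2; X1 ::= b; X2 ::= a; Y1 ::= A1 A1; Y2 ::= X2 X1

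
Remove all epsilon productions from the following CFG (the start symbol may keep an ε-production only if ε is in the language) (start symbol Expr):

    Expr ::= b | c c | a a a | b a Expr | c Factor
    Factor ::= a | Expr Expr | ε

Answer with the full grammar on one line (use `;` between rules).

Expr ::= b | c c | a a a | b a Expr | c Factor | c; Factor ::= a | Expr Expr

Nullable nonterminals: {Factor}.
ε ∉ L(G), so no ε-production is kept.
Add the nullable-subset variants: Expr → c Factor gives c Factor | c.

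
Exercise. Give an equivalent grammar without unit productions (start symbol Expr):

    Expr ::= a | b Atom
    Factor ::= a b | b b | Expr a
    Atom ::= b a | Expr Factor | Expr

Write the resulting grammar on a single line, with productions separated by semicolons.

Unit pairs: Atom ⇒* {Expr}.
For every A with A ⇒* B via unit rules, add B's non-unit alternatives to A; then delete every rule of the form X → Y.

Expr ::= a | b Atom; Factor ::= a b | b b | Expr a; Atom ::= b a | Expr Factor | a | b Atom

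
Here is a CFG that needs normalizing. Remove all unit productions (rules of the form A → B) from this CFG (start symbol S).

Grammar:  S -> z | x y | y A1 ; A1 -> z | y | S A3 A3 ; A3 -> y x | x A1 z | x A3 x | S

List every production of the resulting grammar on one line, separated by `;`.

Unit pairs: A3 ⇒* {S}.
For every A with A ⇒* B via unit rules, add B's non-unit alternatives to A; then delete every rule of the form X → Y.

S -> z | x y | y A1; A1 -> z | y | S A3 A3; A3 -> z | x y | y A1 | y x | x A1 z | x A3 x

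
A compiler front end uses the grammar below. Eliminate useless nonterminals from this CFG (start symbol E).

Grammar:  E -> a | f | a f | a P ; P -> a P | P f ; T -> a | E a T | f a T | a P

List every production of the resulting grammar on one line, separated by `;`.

E -> a | f | a f

Generating nonterminals: {E, T}.
Reachable from E after that: {E}.
Removed useless symbols: {P, T} and every production mentioning them.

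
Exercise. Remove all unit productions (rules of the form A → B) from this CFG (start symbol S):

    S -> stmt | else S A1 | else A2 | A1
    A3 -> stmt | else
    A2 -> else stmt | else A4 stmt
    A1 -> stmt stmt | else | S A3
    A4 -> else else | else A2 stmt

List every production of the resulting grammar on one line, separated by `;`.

Unit pairs: S ⇒* {A1}.
For every A with A ⇒* B via unit rules, add B's non-unit alternatives to A; then delete every rule of the form X → Y.

S -> stmt stmt | else | S A3 | stmt | else S A1 | else A2; A3 -> stmt | else; A2 -> else stmt | else A4 stmt; A1 -> stmt stmt | else | S A3; A4 -> else else | else A2 stmt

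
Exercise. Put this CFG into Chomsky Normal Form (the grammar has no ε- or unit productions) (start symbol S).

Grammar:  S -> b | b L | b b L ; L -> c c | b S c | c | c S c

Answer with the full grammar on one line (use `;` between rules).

S -> b | X1 L | X1 Y1; L -> X2 X2 | X1 Y2 | c | X2 Y3; X1 -> b; X2 -> c; Y1 -> X1 L; Y2 -> S X2; Y3 -> S X2

Introduce a nonterminal for each terminal appearing in a rule of length ≥ 2: X1 → b, X2 → c.
Binarize each right-hand side of length ≥ 3 by chaining fresh nonterminals (Y1, Y2, …): affected rules were S → X1 X1 L; L → X1 S X2; L → X2 S X2.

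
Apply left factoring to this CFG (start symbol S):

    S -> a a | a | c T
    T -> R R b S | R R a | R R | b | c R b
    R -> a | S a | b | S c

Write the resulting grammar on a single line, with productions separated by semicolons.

S -> c T | a S'; T -> b | c R b | R R T'; R -> a | b | S R'; S' -> a | ε; T' -> b S | a | ε; R' -> a | c

S has alternatives sharing prefix 'a': factor to S → a S' with S' → a | ε.
T has alternatives sharing prefix 'R R': factor to T → R R T' with T' → b S | a | ε.
R has alternatives sharing prefix 'S': factor to R → S R' with R' → a | c.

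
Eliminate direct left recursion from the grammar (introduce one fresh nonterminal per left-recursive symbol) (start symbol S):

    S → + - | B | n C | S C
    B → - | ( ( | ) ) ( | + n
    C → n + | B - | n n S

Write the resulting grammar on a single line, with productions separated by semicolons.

S → + - S' | B S' | n C S'; B → - | ( ( | ) ) ( | + n; C → n + | B - | n n S; S' → C S' | eps

S is directly left-recursive.
For S: α = {C}, β = {+ -, B, n C}. Rewrite as S → β S' and S' → α S' | ε.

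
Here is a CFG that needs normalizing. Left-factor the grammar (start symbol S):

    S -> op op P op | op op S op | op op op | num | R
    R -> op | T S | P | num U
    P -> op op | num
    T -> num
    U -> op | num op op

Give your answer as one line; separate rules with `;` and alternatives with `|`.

S -> num | R | op op S'; R -> op | T S | P | num U; P -> op op | num; T -> num; U -> op | num op op; S' -> P op | S op | op

S has alternatives sharing prefix 'op op': factor to S → op op S' with S' → P op | S op | op.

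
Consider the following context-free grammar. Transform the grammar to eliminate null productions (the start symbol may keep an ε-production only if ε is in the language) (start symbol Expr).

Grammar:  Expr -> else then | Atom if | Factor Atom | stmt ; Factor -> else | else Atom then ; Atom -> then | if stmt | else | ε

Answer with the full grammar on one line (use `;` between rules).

The nullable symbols are {Atom}.
ε ∉ L(G), so no ε-production is kept.
Add the nullable-subset variants: Expr → Atom if gives Atom if | if. Expr → Factor Atom gives Factor Atom | Factor. Factor → else Atom then gives else Atom then | else then.

Expr -> else then | Atom if | if | Factor Atom | Factor | stmt; Factor -> else | else Atom then | else then; Atom -> then | if stmt | else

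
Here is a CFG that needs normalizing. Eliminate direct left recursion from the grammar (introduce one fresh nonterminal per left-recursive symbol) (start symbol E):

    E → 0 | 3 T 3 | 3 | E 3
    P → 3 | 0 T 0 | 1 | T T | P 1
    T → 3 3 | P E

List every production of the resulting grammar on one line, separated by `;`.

E → 0 E' | 3 T 3 E' | 3 E'; P → 3 P' | 0 T 0 P' | 1 P' | T T P'; T → 3 3 | P E; E' → 3 E' | ε; P' → 1 P' | ε

Directly left-recursive nonterminals: E, P.
For E: α = {3}, β = {0, 3 T 3, 3}. Rewrite as E → β E' and E' → α E' | ε.
For P: α = {1}, β = {3, 0 T 0, 1, T T}. Rewrite as P → β P' and P' → α P' | ε.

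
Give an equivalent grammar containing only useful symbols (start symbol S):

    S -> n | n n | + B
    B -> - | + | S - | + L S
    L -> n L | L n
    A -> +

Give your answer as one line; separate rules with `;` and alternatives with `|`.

Generating nonterminals: {A, B, S}.
Reachable from S after that: {B, S}.
Removed useless symbols: {A, L} and every production mentioning them.

S -> n | n n | + B; B -> - | + | S -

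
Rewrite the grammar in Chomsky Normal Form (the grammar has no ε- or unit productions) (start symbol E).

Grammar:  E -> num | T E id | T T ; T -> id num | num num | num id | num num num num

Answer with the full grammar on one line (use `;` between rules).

Introduce a nonterminal for each terminal appearing in a rule of length ≥ 2: X1 → id, X2 → num.
Binarize each right-hand side of length ≥ 3 by chaining fresh nonterminals (Y1, Y2, …): affected rules were E → T E X1; T → X2 X2 X2 X2.

E -> num | T Y1 | T T; T -> X1 X2 | X2 X2 | X2 X1 | X2 Y2; X1 -> id; X2 -> num; Y1 -> E X1; Y2 -> X2 Y3; Y3 -> X2 X2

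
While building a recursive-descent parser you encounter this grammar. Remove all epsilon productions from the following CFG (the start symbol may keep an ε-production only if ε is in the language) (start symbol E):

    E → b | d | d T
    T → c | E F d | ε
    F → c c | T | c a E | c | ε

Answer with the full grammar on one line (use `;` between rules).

Nullable set = {F, T}.
ε ∉ L(G), so no ε-production is kept.
Add the nullable-subset variants: T → E F d gives E F d | E d.

E → b | d | d T; T → c | E F d | E d; F → c c | T | c a E | c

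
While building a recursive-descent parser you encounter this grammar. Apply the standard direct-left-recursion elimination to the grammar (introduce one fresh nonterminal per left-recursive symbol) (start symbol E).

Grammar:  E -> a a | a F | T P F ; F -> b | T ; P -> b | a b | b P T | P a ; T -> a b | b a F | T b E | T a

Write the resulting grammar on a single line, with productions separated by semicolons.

E -> a a | a F | T P F; F -> b | T; P -> b P' | a b P' | b P T P'; T -> a b T' | b a F T'; P' -> a P' | ε; T' -> b E T' | a T' | ε

Directly left-recursive nonterminals: P, T.
For P: α = {a}, β = {b, a b, b P T}. Rewrite as P → β P' and P' → α P' | ε.
For T: α = {b E, a}, β = {a b, b a F}. Rewrite as T → β T' and T' → α T' | ε.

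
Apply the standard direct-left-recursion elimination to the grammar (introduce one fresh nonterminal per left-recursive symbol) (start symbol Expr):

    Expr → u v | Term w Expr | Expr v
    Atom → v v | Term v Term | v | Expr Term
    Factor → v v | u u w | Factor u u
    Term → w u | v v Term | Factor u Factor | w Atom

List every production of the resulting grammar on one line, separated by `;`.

Expr → u v Expr1 | Term w Expr Expr1; Atom → v v | Term v Term | v | Expr Term; Factor → v v Factor1 | u u w Factor1; Term → w u | v v Term | Factor u Factor | w Atom; Expr1 → v Expr1 | ε; Factor1 → u u Factor1 | ε

Directly left-recursive nonterminals: Expr, Factor.
For Expr: α = {v}, β = {u v, Term w Expr}. Rewrite as Expr → β Expr1 and Expr1 → α Expr1 | ε.
For Factor: α = {u u}, β = {v v, u u w}. Rewrite as Factor → β Factor1 and Factor1 → α Factor1 | ε.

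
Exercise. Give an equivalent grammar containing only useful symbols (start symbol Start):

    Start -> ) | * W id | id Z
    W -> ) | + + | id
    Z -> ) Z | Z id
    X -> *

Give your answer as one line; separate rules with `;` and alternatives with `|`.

Generating nonterminals: {Start, W, X}.
Reachable from Start after that: {Start, W}.
Removed useless symbols: {X, Z} and every production mentioning them.

Start -> ) | * W id; W -> ) | + + | id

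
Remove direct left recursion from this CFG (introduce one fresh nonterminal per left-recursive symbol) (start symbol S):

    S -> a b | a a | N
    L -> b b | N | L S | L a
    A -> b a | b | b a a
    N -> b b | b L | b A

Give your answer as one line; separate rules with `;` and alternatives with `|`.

Left recursion appears on L.
For L: α = {S, a}, β = {b b, N}. Rewrite as L → β L' and L' → α L' | ε.

S -> a b | a a | N; L -> b b L' | N L'; A -> b a | b | b a a; N -> b b | b L | b A; L' -> S L' | a L' | ε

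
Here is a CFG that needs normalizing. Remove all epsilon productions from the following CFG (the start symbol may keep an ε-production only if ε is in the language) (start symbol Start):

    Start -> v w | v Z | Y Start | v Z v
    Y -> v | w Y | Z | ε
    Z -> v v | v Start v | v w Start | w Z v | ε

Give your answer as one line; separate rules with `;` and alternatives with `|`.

Start -> v w | v Z | v | Y Start | v Z v | v v; Y -> v | w Y | w | Z; Z -> v v | v Start v | v w Start | w Z v | w v

Nullable set = {Y, Z}.
ε ∉ L(G), so no ε-production is kept.
For each production, add variants omitting each subset of nullable occurrences: Start → v Z gives v Z | v. Start → v Z v gives v Z v | v v. Y → w Y gives w Y | w. Z → w Z v gives w Z v | w v.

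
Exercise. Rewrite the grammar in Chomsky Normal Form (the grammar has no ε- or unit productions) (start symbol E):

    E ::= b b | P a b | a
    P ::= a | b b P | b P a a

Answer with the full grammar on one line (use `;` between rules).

Introduce a nonterminal for each terminal appearing in a rule of length ≥ 2: X1 → b, X2 → a.
Binarize each right-hand side of length ≥ 3 by chaining fresh nonterminals (Y1, Y2, …): affected rules were E → P X2 X1; P → X1 X1 P; P → X1 P X2 X2.

E ::= X1 X1 | P Y1 | a; P ::= a | X1 Y2 | X1 Y3; X1 ::= b; X2 ::= a; Y1 ::= X2 X1; Y2 ::= X1 P; Y3 ::= P Y4; Y4 ::= X2 X2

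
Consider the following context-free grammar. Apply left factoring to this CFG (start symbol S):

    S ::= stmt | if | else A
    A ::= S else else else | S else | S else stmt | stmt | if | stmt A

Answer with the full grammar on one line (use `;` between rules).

A has alternatives sharing prefix 'S else': factor to A → S else A' with A' → else else | ε | stmt.
A has alternatives sharing prefix 'stmt': factor to A → stmt A'' with A'' → ε | A.

S ::= stmt | if | else A; A ::= if | S else A' | stmt A''; A' ::= else else | ε | stmt; A'' ::= ε | A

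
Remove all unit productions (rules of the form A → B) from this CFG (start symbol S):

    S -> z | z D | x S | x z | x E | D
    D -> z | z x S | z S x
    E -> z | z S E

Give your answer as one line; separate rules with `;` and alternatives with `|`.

Unit pairs: S ⇒* {D}.
Replace each nonterminal's rules with the union of the non-unit rules of every nonterminal it unit-derives.

S -> z | z x S | z S x | z D | x S | x z | x E; D -> z | z x S | z S x; E -> z | z S E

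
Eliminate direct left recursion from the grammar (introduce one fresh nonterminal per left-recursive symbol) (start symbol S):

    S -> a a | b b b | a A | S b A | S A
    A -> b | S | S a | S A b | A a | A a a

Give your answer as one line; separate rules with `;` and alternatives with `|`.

S -> a a S' | b b b S' | a A S'; A -> b A' | S A' | S a A' | S A b A'; S' -> b A S' | A S' | eps; A' -> a A' | a a A' | eps

Directly left-recursive nonterminals: S, A.
For S: α = {b A, A}, β = {a a, b b b, a A}. Rewrite as S → β S' and S' → α S' | ε.
For A: α = {a, a a}, β = {b, S, S a, S A b}. Rewrite as A → β A' and A' → α A' | ε.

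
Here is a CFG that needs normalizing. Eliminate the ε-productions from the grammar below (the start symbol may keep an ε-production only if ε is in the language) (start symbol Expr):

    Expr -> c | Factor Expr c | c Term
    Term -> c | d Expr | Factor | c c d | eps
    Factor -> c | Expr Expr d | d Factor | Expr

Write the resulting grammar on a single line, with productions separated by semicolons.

Nullable set = {Term}.
ε ∉ L(G), so no ε-production is kept.

Expr -> c | Factor Expr c | c Term; Term -> c | d Expr | Factor | c c d; Factor -> c | Expr Expr d | d Factor | Expr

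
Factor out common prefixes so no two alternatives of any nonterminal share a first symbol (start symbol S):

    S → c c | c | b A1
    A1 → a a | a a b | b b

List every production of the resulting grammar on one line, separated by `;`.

S has alternatives sharing prefix 'c': factor to S → c S' with S' → c | ε.
A1 has alternatives sharing prefix 'a a': factor to A1 → a a A1' with A1' → ε | b.

S → b A1 | c S'; A1 → b b | a a A1'; S' → c | ε; A1' → ε | b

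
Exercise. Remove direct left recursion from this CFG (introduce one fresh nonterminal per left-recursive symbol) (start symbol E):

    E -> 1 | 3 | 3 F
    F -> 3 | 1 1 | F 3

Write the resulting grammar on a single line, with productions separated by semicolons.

E -> 1 | 3 | 3 F; F -> 3 F' | 1 1 F'; F' -> 3 F' | ε

F is directly left-recursive.
For F: α = {3}, β = {3, 1 1}. Rewrite as F → β F' and F' → α F' | ε.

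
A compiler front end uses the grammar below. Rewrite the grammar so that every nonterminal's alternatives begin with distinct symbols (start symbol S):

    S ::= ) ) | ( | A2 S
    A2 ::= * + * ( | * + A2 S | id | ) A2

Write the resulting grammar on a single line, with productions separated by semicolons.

A2 has alternatives sharing prefix '* +': factor to A2 → * + A2' with A2' → * ( | A2 S.

S ::= ) ) | ( | A2 S; A2 ::= id | ) A2 | * + A2'; A2' ::= * ( | A2 S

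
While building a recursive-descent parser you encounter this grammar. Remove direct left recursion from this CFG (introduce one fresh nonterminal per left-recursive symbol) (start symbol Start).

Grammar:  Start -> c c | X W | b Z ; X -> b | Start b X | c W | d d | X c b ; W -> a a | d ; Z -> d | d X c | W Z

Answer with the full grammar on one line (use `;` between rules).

Start -> c c | X W | b Z; X -> b X1 | Start b X X1 | c W X1 | d d X1; W -> a a | d; Z -> d | d X c | W Z; X1 -> c b X1 | ε

Left recursion appears on X.
For X: α = {c b}, β = {b, Start b X, c W, d d}. Rewrite as X → β X1 and X1 → α X1 | ε.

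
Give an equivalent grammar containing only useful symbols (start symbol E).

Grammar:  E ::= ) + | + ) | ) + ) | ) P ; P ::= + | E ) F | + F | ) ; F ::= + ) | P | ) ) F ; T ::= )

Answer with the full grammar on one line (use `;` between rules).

E ::= ) + | + ) | ) + ) | ) P; P ::= + | E ) F | + F | ); F ::= + ) | P | ) ) F

Generating nonterminals: {E, F, P, T}.
Reachable from E after that: {E, F, P}.
Removed useless symbols: {T} and every production mentioning them.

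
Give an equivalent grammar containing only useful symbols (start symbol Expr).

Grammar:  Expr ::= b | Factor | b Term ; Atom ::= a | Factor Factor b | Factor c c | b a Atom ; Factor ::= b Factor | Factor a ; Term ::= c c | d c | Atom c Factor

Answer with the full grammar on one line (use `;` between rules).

Generating nonterminals: {Atom, Expr, Term}.
Reachable from Expr after that: {Expr, Term}.
Removed useless symbols: {Atom, Factor} and every production mentioning them.

Expr ::= b | b Term; Term ::= c c | d c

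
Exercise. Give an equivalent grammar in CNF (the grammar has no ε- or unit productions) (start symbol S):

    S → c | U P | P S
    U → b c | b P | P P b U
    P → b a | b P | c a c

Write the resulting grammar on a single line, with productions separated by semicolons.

Introduce a nonterminal for each terminal appearing in a rule of length ≥ 2: X1 → b, X2 → c, X3 → a.
Binarize each right-hand side of length ≥ 3 by chaining fresh nonterminals (Y1, Y2, …): affected rules were U → P P X1 U; P → X2 X3 X2.

S → c | U P | P S; U → X1 X2 | X1 P | P Y1; P → X1 X3 | X1 P | X2 Y3; X1 → b; X2 → c; X3 → a; Y1 → P Y2; Y2 → X1 U; Y3 → X3 X2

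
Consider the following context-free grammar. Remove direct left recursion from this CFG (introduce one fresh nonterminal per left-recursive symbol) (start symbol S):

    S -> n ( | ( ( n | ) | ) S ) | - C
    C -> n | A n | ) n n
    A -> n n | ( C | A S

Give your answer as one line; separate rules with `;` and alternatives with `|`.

S -> n ( | ( ( n | ) | ) S ) | - C; C -> n | A n | ) n n; A -> n n A' | ( C A'; A' -> S A' | ε

A is directly left-recursive.
For A: α = {S}, β = {n n, ( C}. Rewrite as A → β A' and A' → α A' | ε.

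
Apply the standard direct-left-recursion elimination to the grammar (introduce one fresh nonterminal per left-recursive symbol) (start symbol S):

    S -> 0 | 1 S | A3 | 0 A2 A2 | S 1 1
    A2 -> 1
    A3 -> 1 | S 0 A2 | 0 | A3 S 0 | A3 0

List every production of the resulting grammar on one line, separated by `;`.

S -> 0 S' | 1 S S' | A3 S' | 0 A2 A2 S'; A2 -> 1; A3 -> 1 A3' | S 0 A2 A3' | 0 A3'; S' -> 1 1 S' | ε; A3' -> S 0 A3' | 0 A3' | ε

Left recursion appears on S, A3.
For S: α = {1 1}, β = {0, 1 S, A3, 0 A2 A2}. Rewrite as S → β S' and S' → α S' | ε.
For A3: α = {S 0, 0}, β = {1, S 0 A2, 0}. Rewrite as A3 → β A3' and A3' → α A3' | ε.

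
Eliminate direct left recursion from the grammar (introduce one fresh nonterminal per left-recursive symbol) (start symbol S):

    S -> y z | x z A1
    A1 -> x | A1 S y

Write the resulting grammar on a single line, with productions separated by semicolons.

Directly left-recursive nonterminal: A1.
For A1: α = {S y}, β = {x}. Rewrite as A1 → β A1' and A1' → α A1' | ε.

S -> y z | x z A1; A1 -> x A1'; A1' -> S y A1' | eps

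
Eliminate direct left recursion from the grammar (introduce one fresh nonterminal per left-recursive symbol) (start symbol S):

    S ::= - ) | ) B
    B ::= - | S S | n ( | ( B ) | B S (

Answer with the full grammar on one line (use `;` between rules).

B is directly left-recursive.
For B: α = {S (}, β = {-, S S, n (, ( B )}. Rewrite as B → β B' and B' → α B' | ε.

S ::= - ) | ) B; B ::= - B' | S S B' | n ( B' | ( B ) B'; B' ::= S ( B' | ε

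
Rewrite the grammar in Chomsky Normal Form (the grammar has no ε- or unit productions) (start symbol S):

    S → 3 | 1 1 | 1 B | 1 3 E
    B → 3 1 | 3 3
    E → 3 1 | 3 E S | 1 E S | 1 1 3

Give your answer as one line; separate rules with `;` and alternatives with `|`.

S → 3 | X1 X1 | X1 B | X1 Y1; B → X2 X1 | X2 X2; E → X2 X1 | X2 Y2 | X1 Y3 | X1 Y4; X1 → 1; X2 → 3; Y1 → X2 E; Y2 → E S; Y3 → E S; Y4 → X1 X2

Introduce a nonterminal for each terminal appearing in a rule of length ≥ 2: X1 → 1, X2 → 3.
Binarize each right-hand side of length ≥ 3 by chaining fresh nonterminals (Y1, Y2, …): affected rules were S → X1 X2 E; E → X2 E S; E → X1 E S; E → X1 X1 X2.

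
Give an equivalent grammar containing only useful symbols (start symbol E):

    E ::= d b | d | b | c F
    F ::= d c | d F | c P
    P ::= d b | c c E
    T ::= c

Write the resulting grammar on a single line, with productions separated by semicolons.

Generating nonterminals: {E, F, P, T}.
Reachable from E after that: {E, F, P}.
Removed useless symbols: {T} and every production mentioning them.

E ::= d b | d | b | c F; F ::= d c | d F | c P; P ::= d b | c c E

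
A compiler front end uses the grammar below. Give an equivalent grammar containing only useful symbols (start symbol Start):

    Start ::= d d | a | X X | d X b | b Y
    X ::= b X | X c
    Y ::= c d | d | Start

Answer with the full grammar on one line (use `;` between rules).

Start ::= d d | a | b Y; Y ::= c d | d | Start

Generating nonterminals: {Start, Y}.
Reachable from Start after that: {Start, Y}.
Removed useless symbols: {X} and every production mentioning them.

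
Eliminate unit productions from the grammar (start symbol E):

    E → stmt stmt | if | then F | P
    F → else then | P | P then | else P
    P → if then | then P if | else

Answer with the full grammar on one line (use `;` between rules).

Unit pairs: E ⇒* {P}; F ⇒* {P}.
For each unit pair (A, B), copy every non-unit production of B to A, then drop all unit productions.

E → stmt stmt | if | then F | if then | then P if | else; F → else then | P then | else P | if then | then P if | else; P → if then | then P if | else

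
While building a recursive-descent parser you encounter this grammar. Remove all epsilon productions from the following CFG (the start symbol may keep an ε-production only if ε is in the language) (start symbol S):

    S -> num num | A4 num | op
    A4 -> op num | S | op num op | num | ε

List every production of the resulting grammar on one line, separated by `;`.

S -> num num | A4 num | num | op; A4 -> op num | S | op num op | num

The nullable symbols are {A4}.
ε ∉ L(G), so no ε-production is kept.
Add the nullable-subset variants: S → A4 num gives A4 num | num.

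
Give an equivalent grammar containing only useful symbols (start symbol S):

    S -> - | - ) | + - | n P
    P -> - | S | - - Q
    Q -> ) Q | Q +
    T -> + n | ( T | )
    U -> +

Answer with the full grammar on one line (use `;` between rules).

Generating nonterminals: {P, S, T, U}.
Reachable from S after that: {P, S}.
Removed useless symbols: {Q, T, U} and every production mentioning them.

S -> - | - ) | + - | n P; P -> - | S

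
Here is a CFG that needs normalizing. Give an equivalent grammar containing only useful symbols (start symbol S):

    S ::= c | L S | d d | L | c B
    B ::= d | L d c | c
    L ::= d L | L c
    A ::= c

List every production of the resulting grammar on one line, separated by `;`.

Generating nonterminals: {A, B, S}.
Reachable from S after that: {B, S}.
Removed useless symbols: {A, L} and every production mentioning them.

S ::= c | d d | c B; B ::= d | c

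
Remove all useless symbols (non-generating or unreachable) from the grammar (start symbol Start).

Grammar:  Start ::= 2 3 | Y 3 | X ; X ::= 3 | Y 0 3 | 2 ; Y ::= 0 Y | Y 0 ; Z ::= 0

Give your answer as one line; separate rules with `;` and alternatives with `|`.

Start ::= 2 3 | X; X ::= 3 | 2

Generating nonterminals: {Start, X, Z}.
Reachable from Start after that: {Start, X}.
Removed useless symbols: {Y, Z} and every production mentioning them.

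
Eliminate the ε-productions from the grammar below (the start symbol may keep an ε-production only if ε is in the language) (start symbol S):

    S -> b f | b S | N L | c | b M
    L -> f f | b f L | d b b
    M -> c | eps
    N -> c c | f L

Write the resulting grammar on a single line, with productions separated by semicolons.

Nullable nonterminals: {M}.
ε ∉ L(G), so no ε-production is kept.
Expand every rule over subsets of its nullable positions: S → b M gives b M | b.

S -> b f | b S | N L | c | b M | b; L -> f f | b f L | d b b; M -> c; N -> c c | f L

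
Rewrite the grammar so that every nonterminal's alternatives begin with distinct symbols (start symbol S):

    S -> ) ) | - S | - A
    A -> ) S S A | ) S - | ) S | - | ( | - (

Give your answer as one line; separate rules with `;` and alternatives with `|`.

S has alternatives sharing prefix '-': factor to S → - S' with S' → S | A.
A has alternatives sharing prefix ') S': factor to A → ) S A' with A' → S A | - | ε.
A has alternatives sharing prefix '-': factor to A → - A'' with A'' → ε | (.

S -> ) ) | - S'; A -> ( | ) S A' | - A''; S' -> S | A; A' -> S A | - | ε; A'' -> ε | (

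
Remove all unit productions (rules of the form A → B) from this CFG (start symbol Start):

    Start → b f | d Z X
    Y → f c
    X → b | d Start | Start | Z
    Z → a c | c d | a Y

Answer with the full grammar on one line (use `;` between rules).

Unit pairs: X ⇒* {Start, Z}.
For every A with A ⇒* B via unit rules, add B's non-unit alternatives to A; then delete every rule of the form X → Y.

Start → b f | d Z X; Y → f c; X → a c | c d | a Y | b f | d Z X | b | d Start; Z → a c | c d | a Y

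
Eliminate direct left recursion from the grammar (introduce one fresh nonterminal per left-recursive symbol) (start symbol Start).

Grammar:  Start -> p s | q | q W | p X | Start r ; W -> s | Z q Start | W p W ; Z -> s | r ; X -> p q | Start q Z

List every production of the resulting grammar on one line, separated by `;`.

Start -> p s Start1 | q Start1 | q W Start1 | p X Start1; W -> s W1 | Z q Start W1; Z -> s | r; X -> p q | Start q Z; Start1 -> r Start1 | ε; W1 -> p W W1 | ε

Start, W are directly left-recursive.
For Start: α = {r}, β = {p s, q, q W, p X}. Rewrite as Start → β Start1 and Start1 → α Start1 | ε.
For W: α = {p W}, β = {s, Z q Start}. Rewrite as W → β W1 and W1 → α W1 | ε.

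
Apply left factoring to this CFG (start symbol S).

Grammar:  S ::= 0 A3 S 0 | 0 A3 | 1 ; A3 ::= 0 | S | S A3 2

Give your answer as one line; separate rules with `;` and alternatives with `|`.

S has alternatives sharing prefix '0 A3': factor to S → 0 A3 S' with S' → S 0 | ε.
A3 has alternatives sharing prefix 'S': factor to A3 → S A3' with A3' → ε | A3 2.

S ::= 1 | 0 A3 S'; A3 ::= 0 | S A3'; S' ::= S 0 | ε; A3' ::= ε | A3 2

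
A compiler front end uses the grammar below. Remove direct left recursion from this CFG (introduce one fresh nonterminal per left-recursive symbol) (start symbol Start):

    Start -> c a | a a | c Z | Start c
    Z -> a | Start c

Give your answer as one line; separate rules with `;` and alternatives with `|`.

Directly left-recursive nonterminal: Start.
For Start: α = {c}, β = {c a, a a, c Z}. Rewrite as Start → β Start1 and Start1 → α Start1 | ε.

Start -> c a Start1 | a a Start1 | c Z Start1; Z -> a | Start c; Start1 -> c Start1 | eps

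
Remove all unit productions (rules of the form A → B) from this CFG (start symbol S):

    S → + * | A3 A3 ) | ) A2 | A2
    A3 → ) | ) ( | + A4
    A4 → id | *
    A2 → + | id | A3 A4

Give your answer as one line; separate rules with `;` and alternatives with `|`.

Unit pairs: S ⇒* {A2}.
Replace each nonterminal's rules with the union of the non-unit rules of every nonterminal it unit-derives.

S → + | id | A3 A4 | + * | A3 A3 ) | ) A2; A3 → ) | ) ( | + A4; A4 → id | *; A2 → + | id | A3 A4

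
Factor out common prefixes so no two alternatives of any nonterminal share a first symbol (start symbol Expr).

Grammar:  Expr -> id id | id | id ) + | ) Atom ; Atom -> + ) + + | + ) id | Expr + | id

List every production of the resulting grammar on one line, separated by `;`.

Expr has alternatives sharing prefix 'id': factor to Expr → id Expr1 with Expr1 → id | ε | ) +.
Atom has alternatives sharing prefix '+ )': factor to Atom → + ) Atom1 with Atom1 → + + | id.

Expr -> ) Atom | id Expr1; Atom -> Expr + | id | + ) Atom1; Expr1 -> id | ε | ) +; Atom1 -> + + | id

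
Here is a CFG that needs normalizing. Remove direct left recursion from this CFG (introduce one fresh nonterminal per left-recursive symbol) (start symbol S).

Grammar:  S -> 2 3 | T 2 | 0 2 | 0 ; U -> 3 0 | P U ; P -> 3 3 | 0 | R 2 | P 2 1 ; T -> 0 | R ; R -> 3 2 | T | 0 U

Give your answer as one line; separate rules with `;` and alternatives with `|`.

Left recursion appears on P.
For P: α = {2 1}, β = {3 3, 0, R 2}. Rewrite as P → β P' and P' → α P' | ε.

S -> 2 3 | T 2 | 0 2 | 0; U -> 3 0 | P U; P -> 3 3 P' | 0 P' | R 2 P'; T -> 0 | R; R -> 3 2 | T | 0 U; P' -> 2 1 P' | ε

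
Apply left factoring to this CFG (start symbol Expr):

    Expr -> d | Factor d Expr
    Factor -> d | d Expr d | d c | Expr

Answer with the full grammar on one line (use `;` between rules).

Factor has alternatives sharing prefix 'd': factor to Factor → d Factor1 with Factor1 → ε | Expr d | c.

Expr -> d | Factor d Expr; Factor -> Expr | d Factor1; Factor1 -> eps | Expr d | c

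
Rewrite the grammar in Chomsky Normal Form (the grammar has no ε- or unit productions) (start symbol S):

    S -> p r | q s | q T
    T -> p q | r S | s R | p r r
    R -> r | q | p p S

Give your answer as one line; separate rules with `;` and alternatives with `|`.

Introduce a nonterminal for each terminal appearing in a rule of length ≥ 2: X1 → p, X2 → r, X3 → q, X4 → s.
Binarize each right-hand side of length ≥ 3 by chaining fresh nonterminals (Y1, Y2, …): affected rules were T → X1 X2 X2; R → X1 X1 S.

S -> X1 X2 | X3 X4 | X3 T; T -> X1 X3 | X2 S | X4 R | X1 Y1; R -> r | q | X1 Y2; X1 -> p; X2 -> r; X3 -> q; X4 -> s; Y1 -> X2 X2; Y2 -> X1 S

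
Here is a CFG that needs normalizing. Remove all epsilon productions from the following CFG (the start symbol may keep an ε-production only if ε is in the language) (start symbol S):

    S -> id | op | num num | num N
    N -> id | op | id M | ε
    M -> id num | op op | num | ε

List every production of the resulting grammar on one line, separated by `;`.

S -> id | op | num num | num N | num; N -> id | op | id M; M -> id num | op op | num

Nullable nonterminals: {M, N}.
ε ∉ L(G), so no ε-production is kept.
Add the nullable-subset variants: S → num N gives num N | num.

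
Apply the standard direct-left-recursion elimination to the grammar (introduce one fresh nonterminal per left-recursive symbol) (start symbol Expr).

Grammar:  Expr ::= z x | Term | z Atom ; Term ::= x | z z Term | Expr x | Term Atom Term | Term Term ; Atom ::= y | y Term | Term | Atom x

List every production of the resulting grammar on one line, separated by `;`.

Expr ::= z x | Term | z Atom; Term ::= x Term1 | z z Term Term1 | Expr x Term1; Atom ::= y Atom1 | y Term Atom1 | Term Atom1; Term1 ::= Atom Term Term1 | Term Term1 | ε; Atom1 ::= x Atom1 | ε

Term, Atom are directly left-recursive.
For Term: α = {Atom Term, Term}, β = {x, z z Term, Expr x}. Rewrite as Term → β Term1 and Term1 → α Term1 | ε.
For Atom: α = {x}, β = {y, y Term, Term}. Rewrite as Atom → β Atom1 and Atom1 → α Atom1 | ε.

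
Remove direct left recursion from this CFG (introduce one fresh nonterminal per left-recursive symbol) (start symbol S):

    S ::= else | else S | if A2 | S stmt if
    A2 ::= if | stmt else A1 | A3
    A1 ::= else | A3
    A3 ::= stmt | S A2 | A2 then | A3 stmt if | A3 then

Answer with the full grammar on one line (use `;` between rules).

Left recursion appears on S, A3.
For S: α = {stmt if}, β = {else, else S, if A2}. Rewrite as S → β S' and S' → α S' | ε.
For A3: α = {stmt if, then}, β = {stmt, S A2, A2 then}. Rewrite as A3 → β A3' and A3' → α A3' | ε.

S ::= else S' | else S S' | if A2 S'; A2 ::= if | stmt else A1 | A3; A1 ::= else | A3; A3 ::= stmt A3' | S A2 A3' | A2 then A3'; S' ::= stmt if S' | ε; A3' ::= stmt if A3' | then A3' | ε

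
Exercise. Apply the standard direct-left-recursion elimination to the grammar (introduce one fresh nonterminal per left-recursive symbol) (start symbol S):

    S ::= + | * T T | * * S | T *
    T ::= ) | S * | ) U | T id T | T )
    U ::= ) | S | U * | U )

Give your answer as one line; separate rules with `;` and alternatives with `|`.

S ::= + | * T T | * * S | T *; T ::= ) T' | S * T' | ) U T'; U ::= ) U' | S U'; T' ::= id T T' | ) T' | epsilon; U' ::= * U' | ) U' | epsilon

Directly left-recursive nonterminals: T, U.
For T: α = {id T, )}, β = {), S *, ) U}. Rewrite as T → β T' and T' → α T' | ε.
For U: α = {*, )}, β = {), S}. Rewrite as U → β U' and U' → α U' | ε.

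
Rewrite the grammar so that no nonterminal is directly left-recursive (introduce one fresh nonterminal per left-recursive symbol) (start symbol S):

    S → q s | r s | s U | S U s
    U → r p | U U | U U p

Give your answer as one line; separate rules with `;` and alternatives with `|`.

S → q s S' | r s S' | s U S'; U → r p U'; S' → U s S' | ε; U' → U U' | U p U' | ε

Left recursion appears on S, U.
For S: α = {U s}, β = {q s, r s, s U}. Rewrite as S → β S' and S' → α S' | ε.
For U: α = {U, U p}, β = {r p}. Rewrite as U → β U' and U' → α U' | ε.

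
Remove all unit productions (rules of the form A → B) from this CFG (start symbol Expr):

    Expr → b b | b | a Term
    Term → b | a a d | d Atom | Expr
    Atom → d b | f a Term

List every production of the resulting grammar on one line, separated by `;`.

Unit pairs: Term ⇒* {Expr}.
For every A with A ⇒* B via unit rules, add B's non-unit alternatives to A; then delete every rule of the form X → Y.

Expr → b b | b | a Term; Term → b | a a d | d Atom | b b | a Term; Atom → d b | f a Term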